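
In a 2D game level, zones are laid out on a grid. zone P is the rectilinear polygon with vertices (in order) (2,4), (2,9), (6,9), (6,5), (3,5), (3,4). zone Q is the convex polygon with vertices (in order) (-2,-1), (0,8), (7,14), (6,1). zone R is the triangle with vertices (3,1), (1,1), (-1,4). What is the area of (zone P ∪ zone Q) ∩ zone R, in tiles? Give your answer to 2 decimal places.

3.00

The region (zone P ∪ zone Q) ∩ zone R is the polygon with vertices (-0.905,3.929), (3,1), (1,1), (-0.917,3.875).
By the shoelace formula its area is 3.00.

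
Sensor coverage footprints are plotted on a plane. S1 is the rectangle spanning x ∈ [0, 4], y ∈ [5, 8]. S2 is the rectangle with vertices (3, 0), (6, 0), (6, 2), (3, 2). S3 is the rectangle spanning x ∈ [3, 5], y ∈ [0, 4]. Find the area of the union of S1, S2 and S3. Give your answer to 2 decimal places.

By inclusion–exclusion:
Individual areas: |S1| = 12, |S2| = 6, |S3| = 8.
|S1∩S2| = 0 (no overlap).
|S1∩S3| = 0 (no overlap).
|S2∩S3|: x∈[3,5], y∈[0,2] → 2·2 = 4.
|S1∩S2∩S3| = 0.
|S1 ∪ S2 ∪ S3| = 26 − 4 + 0 = 22.00.

22.00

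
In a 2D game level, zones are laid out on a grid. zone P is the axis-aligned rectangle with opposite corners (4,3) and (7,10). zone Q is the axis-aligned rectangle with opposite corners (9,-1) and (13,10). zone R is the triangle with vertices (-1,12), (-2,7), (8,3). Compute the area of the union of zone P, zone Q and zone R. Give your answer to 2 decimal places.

87.50

By inclusion–exclusion:
Individual areas: |zone P| = 21, |zone Q| = 44, |zone R| = 27.
|zone P∩zone Q| = 0 (no overlap).
|zone P∩zone R| = 4.5.
|zone Q∩zone R| = 0.
|zone P∩zone Q∩zone R| = 0.
|zone P ∪ zone Q ∪ zone R| = 92 − 4.5 + 0 = 87.50.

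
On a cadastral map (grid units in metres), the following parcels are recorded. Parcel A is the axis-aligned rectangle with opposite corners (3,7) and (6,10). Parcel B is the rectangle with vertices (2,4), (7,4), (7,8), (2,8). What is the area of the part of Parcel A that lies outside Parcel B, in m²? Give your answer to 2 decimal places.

6.00

|Parcel A∩Parcel B|: x∈[3,6], y∈[7,8] → 3·1 = 3.
|Parcel A| = 9.
|Parcel A ∖ Parcel B| = |Parcel A| − |Parcel A∩Parcel B| = 9 − 3 = 6.00.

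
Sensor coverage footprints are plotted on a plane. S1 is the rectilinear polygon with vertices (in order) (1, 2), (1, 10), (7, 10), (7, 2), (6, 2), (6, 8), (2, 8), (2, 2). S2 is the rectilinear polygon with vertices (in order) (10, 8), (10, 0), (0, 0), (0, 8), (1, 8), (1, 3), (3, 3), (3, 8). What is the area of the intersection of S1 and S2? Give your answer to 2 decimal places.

7.00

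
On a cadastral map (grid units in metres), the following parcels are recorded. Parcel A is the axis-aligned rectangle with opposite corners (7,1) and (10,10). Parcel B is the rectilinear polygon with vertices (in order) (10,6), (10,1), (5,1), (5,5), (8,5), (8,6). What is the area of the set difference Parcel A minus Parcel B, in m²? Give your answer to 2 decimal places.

|Parcel A| = 27, |Parcel A∩Parcel B| = 14.
|Parcel A ∖ Parcel B| = |Parcel A| − |Parcel A∩Parcel B| = 27 − 14 = 13.00.

13.00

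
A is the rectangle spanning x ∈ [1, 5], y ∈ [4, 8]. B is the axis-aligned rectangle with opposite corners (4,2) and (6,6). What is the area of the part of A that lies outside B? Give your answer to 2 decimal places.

14.00

|A∩B|: x∈[4,5], y∈[4,6] → 1·2 = 2.
|A| = 16.
|A ∖ B| = |A| − |A∩B| = 16 − 2 = 14.00.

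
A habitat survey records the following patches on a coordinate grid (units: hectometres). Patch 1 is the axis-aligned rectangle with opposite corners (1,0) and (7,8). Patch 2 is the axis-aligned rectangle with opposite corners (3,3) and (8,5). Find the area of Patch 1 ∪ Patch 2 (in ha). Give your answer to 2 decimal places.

50.00

By inclusion–exclusion:
Individual areas: |Patch 1| = 48, |Patch 2| = 10.
|Patch 1∩Patch 2|: x∈[3,7], y∈[3,5] → 4·2 = 8.
|Patch 1 ∪ Patch 2| = 58 − 8 = 50.00.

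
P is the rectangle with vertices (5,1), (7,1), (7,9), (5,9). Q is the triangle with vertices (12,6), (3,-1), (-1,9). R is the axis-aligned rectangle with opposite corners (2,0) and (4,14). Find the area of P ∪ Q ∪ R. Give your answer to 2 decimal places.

75.32

By inclusion–exclusion:
Individual areas: |P| = 16, |Q| = 59, |R| = 28.
|P∩Q| = 11.9756.
|P∩R| = 0 (no overlap).
|Q∩R| = 15.7038.
|P∩Q∩R| = 0.
|P ∪ Q ∪ R| = 103 − 27.6794 + 0 = 75.32.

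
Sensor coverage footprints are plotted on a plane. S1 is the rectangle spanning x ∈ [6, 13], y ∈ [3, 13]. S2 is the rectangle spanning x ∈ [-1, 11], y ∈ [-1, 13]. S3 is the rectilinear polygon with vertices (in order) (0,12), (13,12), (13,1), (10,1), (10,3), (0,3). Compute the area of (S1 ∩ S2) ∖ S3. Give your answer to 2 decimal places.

5.00

|S1 ∩ S2| = 50.
|(S1 ∩ S2) ∩ S3| = 45.
|(S1 ∩ S2) ∖ S3| = 50 − 45 = 5.00.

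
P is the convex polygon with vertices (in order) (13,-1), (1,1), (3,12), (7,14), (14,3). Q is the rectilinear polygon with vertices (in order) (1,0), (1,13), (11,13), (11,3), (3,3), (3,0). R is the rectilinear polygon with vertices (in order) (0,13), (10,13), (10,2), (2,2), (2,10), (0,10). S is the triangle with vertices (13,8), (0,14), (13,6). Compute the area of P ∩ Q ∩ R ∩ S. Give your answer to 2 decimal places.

6.81

The intersection is the polygon with vertices (3.64,12.32), (9.911,9.426), (10,9.286), (10,7.846), (3.138,12.069).
By the shoelace formula its area is 6.81.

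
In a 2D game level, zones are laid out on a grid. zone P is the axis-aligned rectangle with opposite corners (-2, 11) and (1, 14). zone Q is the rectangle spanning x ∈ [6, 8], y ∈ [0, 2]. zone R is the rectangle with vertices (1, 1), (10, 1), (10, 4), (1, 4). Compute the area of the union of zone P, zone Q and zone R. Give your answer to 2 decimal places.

By inclusion–exclusion:
Individual areas: |zone P| = 9, |zone Q| = 4, |zone R| = 27.
|zone P∩zone Q| = 0 (no overlap).
|zone P∩zone R| = 0 (no overlap).
|zone Q∩zone R|: x∈[6,8], y∈[1,2] → 2·1 = 2.
|zone P∩zone Q∩zone R| = 0.
|zone P ∪ zone Q ∪ zone R| = 40 − 2 + 0 = 38.00.

38.00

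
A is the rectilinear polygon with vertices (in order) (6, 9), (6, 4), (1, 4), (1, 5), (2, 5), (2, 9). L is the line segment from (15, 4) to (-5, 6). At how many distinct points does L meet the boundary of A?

The segment meets the boundary at (2,5.3), (6,4.9).

2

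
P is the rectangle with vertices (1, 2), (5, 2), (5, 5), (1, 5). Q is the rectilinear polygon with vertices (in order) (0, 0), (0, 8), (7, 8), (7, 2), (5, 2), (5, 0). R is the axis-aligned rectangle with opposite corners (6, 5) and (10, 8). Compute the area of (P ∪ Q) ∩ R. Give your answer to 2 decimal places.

3.00

The region (P ∪ Q) ∩ R is the polygon with vertices (7,8), (7,5), (6,5), (6,8).
By the shoelace formula its area is 3.00.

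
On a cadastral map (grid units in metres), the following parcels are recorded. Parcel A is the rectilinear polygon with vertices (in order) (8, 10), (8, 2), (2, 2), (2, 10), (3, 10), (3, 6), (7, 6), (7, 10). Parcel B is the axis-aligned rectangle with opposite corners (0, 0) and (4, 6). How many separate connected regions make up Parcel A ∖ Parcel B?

2

Parcel A ∖ Parcel B splits into 2 disjoint pieces (area 20, area 4).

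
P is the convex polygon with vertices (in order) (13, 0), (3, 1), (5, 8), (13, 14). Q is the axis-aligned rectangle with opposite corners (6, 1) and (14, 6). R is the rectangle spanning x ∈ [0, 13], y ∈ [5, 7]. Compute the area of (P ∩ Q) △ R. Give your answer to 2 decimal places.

47.00

|P ∩ Q| = 35.
|(P ∩ Q) ∩ R| = 7.
|(P ∩ Q) △ R| = 35 + 26 − 14 = 47.00.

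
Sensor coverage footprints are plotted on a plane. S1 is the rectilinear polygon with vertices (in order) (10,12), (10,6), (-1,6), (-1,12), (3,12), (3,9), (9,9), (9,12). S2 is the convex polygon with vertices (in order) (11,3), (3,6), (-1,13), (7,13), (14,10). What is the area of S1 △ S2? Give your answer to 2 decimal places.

|S1| = 48, |S2| = 91, |S1∩S2| = 34.1905.
|S1 △ S2| = |S1| + |S2| − 2·|S1∩S2| = 48 + 91 − 68.381 = 70.62.

70.62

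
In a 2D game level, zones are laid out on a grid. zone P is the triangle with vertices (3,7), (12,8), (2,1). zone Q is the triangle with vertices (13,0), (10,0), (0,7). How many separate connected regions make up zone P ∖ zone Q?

2

zone P ∖ zone Q splits into 2 disjoint pieces (area 18.5684, area 5.978).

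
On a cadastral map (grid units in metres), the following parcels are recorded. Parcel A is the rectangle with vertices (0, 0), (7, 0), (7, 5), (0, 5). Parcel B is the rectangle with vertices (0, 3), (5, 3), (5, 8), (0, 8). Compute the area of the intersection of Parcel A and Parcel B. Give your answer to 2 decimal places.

10.00

|Parcel A∩Parcel B|: x∈[0,5], y∈[3,5] → 5·2 = 10.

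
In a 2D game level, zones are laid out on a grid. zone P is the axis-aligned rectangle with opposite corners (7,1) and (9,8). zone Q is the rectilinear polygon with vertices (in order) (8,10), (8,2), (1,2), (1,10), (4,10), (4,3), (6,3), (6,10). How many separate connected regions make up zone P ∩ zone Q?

1

zone P ∩ zone Q is a single connected region.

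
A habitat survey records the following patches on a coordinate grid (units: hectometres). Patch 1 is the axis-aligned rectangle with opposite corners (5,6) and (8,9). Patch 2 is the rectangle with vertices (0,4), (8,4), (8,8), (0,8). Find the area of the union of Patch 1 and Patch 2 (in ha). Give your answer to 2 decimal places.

By inclusion–exclusion:
Individual areas: |Patch 1| = 9, |Patch 2| = 32.
|Patch 1∩Patch 2|: x∈[5,8], y∈[6,8] → 3·2 = 6.
|Patch 1 ∪ Patch 2| = 41 − 6 = 35.00.

35.00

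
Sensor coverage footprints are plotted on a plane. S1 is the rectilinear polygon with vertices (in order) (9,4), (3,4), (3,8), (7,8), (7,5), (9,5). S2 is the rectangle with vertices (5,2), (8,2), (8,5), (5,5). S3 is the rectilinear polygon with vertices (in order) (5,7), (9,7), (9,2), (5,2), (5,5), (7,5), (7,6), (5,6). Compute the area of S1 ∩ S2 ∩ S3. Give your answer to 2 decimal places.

The intersection is the polygon with vertices (5,5), (7,5), (8,5), (8,4), (5,4).
By the shoelace formula its area is 3.00.

3.00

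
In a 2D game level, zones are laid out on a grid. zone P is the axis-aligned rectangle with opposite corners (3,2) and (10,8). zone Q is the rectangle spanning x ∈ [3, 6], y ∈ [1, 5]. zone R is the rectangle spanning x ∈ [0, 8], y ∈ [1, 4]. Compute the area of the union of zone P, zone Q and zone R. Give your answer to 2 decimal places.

56.00

By inclusion–exclusion:
Individual areas: |zone P| = 42, |zone Q| = 12, |zone R| = 24.
|zone P∩zone Q|: x∈[3,6], y∈[2,5] → 3·3 = 9.
|zone P∩zone R|: x∈[3,8], y∈[2,4] → 5·2 = 10.
|zone Q∩zone R|: x∈[3,6], y∈[1,4] → 3·3 = 9.
|zone P∩zone Q∩zone R| = 6.
|zone P ∪ zone Q ∪ zone R| = 78 − 28 + 6 = 56.00.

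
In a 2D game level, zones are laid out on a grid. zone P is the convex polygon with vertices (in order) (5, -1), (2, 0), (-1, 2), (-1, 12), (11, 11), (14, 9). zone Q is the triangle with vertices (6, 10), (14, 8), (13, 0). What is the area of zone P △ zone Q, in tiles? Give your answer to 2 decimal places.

130.16

|zone P| = 130.5, |zone Q| = 33, |zone P∩zone Q| = 16.6705.
|zone P △ zone Q| = |zone P| + |zone Q| − 2·|zone P∩zone Q| = 130.5 + 33 − 33.3409 = 130.16.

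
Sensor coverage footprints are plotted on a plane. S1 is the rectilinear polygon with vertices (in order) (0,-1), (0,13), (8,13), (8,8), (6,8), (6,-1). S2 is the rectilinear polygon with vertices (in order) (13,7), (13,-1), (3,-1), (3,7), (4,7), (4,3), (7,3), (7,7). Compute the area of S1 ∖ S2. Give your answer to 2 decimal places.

78.00

|S1| = 94, |S1∩S2| = 16.
|S1 ∖ S2| = |S1| − |S1∩S2| = 94 − 16 = 78.00.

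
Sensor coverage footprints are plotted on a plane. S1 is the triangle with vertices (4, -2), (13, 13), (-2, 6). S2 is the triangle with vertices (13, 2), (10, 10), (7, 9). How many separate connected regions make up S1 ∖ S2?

S1 ∖ S2 is a single connected region.

1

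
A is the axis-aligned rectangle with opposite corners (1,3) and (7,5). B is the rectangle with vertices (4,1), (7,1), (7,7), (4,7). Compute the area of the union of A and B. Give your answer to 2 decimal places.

By inclusion–exclusion:
Individual areas: |A| = 12, |B| = 18.
|A∩B|: x∈[4,7], y∈[3,5] → 3·2 = 6.
|A ∪ B| = 30 − 6 = 24.00.

24.00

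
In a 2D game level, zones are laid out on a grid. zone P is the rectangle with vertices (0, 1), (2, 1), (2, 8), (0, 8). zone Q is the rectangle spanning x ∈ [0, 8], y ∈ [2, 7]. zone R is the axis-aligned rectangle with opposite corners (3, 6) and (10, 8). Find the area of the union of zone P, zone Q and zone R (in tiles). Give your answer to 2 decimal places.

53.00

By inclusion–exclusion:
Individual areas: |zone P| = 14, |zone Q| = 40, |zone R| = 14.
|zone P∩zone Q|: x∈[0,2], y∈[2,7] → 2·5 = 10.
|zone P∩zone R| = 0 (no overlap).
|zone Q∩zone R|: x∈[3,8], y∈[6,7] → 5·1 = 5.
|zone P∩zone Q∩zone R| = 0.
|zone P ∪ zone Q ∪ zone R| = 68 − 15 + 0 = 53.00.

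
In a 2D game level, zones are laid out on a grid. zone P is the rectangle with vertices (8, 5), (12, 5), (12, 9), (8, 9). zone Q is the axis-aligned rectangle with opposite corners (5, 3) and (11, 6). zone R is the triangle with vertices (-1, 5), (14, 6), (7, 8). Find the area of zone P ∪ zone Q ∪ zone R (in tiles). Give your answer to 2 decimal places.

42.36

By inclusion–exclusion:
Individual areas: |zone P| = 16, |zone Q| = 18, |zone R| = 18.5.
|zone P∩zone Q|: x∈[8,11], y∈[5,6] → 3·1 = 3.
|zone P∩zone R| = 5.6381.
|zone Q∩zone R| = 2.4.
|zone P∩zone Q∩zone R| = 0.9.
|zone P ∪ zone Q ∪ zone R| = 52.5 − 11.0381 + 0.9 = 42.36.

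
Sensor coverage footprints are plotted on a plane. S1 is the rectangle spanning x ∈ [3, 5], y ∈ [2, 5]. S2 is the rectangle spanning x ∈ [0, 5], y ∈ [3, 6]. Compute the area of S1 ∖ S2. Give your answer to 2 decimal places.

2.00

|S1∩S2|: x∈[3,5], y∈[3,5] → 2·2 = 4.
|S1| = 6.
|S1 ∖ S2| = |S1| − |S1∩S2| = 6 − 4 = 2.00.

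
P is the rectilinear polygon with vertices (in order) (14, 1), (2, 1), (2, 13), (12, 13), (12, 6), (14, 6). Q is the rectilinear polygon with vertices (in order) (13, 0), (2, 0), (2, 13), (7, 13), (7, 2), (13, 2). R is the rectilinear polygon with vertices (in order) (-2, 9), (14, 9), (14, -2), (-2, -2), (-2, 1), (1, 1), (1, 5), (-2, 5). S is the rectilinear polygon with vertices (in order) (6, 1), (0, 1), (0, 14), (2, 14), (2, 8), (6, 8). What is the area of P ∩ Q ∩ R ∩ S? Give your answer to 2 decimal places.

28.00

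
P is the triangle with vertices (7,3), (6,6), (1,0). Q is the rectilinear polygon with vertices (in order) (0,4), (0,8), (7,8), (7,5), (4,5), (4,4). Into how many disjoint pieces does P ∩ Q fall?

1

P ∩ Q is a single connected region.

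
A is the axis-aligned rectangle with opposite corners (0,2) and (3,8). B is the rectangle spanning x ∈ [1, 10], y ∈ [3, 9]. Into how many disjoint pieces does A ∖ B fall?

1

A ∖ B is a single connected region.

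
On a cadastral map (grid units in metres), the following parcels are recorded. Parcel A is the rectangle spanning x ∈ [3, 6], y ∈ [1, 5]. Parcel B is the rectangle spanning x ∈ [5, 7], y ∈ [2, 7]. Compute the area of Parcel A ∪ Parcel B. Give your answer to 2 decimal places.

19.00

By inclusion–exclusion:
Individual areas: |Parcel A| = 12, |Parcel B| = 10.
|Parcel A∩Parcel B|: x∈[5,6], y∈[2,5] → 1·3 = 3.
|Parcel A ∪ Parcel B| = 22 − 3 = 19.00.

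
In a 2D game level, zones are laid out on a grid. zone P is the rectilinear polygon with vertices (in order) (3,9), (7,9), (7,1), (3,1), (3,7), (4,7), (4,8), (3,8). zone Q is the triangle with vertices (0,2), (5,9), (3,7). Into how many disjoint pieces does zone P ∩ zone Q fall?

2

zone P ∩ zone Q splits into 2 disjoint pieces (area 0.2286, area 0.2).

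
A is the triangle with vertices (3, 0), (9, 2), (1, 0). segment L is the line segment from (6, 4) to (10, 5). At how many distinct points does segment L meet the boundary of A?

0

The segment lies entirely outside A and never meets its boundary.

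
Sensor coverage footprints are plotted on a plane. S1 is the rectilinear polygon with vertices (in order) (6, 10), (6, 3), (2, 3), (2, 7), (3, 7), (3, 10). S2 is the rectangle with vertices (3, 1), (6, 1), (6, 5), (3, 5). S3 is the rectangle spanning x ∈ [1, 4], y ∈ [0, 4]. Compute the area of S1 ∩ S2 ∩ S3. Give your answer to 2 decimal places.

1.00

The intersection is the polygon with vertices (3,3), (3,4), (4,4), (4,3).
By the shoelace formula its area is 1.00.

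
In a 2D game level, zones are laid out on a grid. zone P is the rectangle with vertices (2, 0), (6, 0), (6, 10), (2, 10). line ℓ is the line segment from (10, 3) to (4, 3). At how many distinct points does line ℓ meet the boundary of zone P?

The segment meets the boundary at (6,3).

1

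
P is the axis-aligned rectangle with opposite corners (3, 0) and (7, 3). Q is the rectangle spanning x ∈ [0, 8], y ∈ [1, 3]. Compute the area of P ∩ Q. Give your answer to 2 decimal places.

|P∩Q|: x∈[3,7], y∈[1,3] → 4·2 = 8.

8.00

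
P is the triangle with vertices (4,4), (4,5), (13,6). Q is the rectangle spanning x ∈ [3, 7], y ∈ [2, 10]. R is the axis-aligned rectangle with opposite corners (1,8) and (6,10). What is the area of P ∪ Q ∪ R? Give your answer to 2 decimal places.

38.00

By inclusion–exclusion:
Individual areas: |P| = 4.5, |Q| = 32, |R| = 10.
|P∩Q| = 2.5.
|P∩R| = 0.
|Q∩R|: x∈[3,6], y∈[8,10] → 3·2 = 6.
|P∩Q∩R| = 0.
|P ∪ Q ∪ R| = 46.5 − 8.5 + 0 = 38.00.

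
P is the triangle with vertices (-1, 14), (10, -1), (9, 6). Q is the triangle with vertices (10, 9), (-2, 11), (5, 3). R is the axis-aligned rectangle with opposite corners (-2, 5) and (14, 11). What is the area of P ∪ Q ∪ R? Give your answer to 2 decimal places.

112.01

By inclusion–exclusion:
Individual areas: |P| = 31, |Q| = 41, |R| = 96.
|P∩Q| = 14.4786.
|P∩R| = 18.0464.
|Q∩R| = 37.5833.
|P∩Q∩R| = 14.1155.
|P ∪ Q ∪ R| = 168 − 70.1084 + 14.1155 = 112.01.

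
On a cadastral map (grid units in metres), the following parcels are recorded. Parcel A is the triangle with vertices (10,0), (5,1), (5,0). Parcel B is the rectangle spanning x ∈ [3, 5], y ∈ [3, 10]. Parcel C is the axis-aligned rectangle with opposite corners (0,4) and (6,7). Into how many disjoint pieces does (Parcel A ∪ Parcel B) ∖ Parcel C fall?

(Parcel A ∪ Parcel B) ∖ Parcel C splits into 3 disjoint pieces (area 2.5, area 2, area 6).

3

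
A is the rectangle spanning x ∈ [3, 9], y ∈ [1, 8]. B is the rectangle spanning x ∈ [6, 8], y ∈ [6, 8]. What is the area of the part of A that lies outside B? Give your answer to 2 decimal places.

38.00

|A∩B|: x∈[6,8], y∈[6,8] → 2·2 = 4.
|A| = 42.
|A ∖ B| = |A| − |A∩B| = 42 − 4 = 38.00.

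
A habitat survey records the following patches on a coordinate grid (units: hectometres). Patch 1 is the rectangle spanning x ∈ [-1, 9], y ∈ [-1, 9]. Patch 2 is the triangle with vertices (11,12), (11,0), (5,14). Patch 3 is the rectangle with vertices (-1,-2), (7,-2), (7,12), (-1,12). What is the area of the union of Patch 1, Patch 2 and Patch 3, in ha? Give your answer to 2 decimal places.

162.45

By inclusion–exclusion:
Individual areas: |Patch 1| = 100, |Patch 2| = 36, |Patch 3| = 112.
|Patch 1∩Patch 2| = 4.0238.
|Patch 1∩Patch 3|: x∈[-1,7], y∈[-1,9] → 8·10 = 80.
|Patch 2∩Patch 3| = 1.5238.
|Patch 1∩Patch 2∩Patch 3| = 0.
|Patch 1 ∪ Patch 2 ∪ Patch 3| = 248 − 85.5476 + 0 = 162.45.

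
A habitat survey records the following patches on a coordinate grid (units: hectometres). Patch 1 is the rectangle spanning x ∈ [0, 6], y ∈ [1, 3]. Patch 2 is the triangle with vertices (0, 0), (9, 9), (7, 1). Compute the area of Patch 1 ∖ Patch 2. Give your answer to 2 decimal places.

4.00

|Patch 1| = 12, |Patch 1∩Patch 2| = 8.
|Patch 1 ∖ Patch 2| = |Patch 1| − |Patch 1∩Patch 2| = 12 − 8 = 4.00.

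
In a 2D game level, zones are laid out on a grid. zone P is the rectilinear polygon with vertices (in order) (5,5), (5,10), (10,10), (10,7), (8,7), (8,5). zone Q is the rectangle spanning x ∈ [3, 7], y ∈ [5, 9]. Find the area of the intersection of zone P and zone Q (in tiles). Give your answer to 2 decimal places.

The intersection is the polygon with vertices (5,9), (7,9), (7,5), (5,5).
By the shoelace formula its area is 8.00.

8.00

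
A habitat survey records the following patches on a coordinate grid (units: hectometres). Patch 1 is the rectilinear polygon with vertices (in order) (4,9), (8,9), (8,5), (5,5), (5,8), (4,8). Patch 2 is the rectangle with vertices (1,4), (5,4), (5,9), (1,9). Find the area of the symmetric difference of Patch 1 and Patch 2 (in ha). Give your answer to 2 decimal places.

|Patch 1| = 13, |Patch 2| = 20, |Patch 1∩Patch 2| = 1.
|Patch 1 △ Patch 2| = |Patch 1| + |Patch 2| − 2·|Patch 1∩Patch 2| = 13 + 20 − 2 = 31.00.

31.00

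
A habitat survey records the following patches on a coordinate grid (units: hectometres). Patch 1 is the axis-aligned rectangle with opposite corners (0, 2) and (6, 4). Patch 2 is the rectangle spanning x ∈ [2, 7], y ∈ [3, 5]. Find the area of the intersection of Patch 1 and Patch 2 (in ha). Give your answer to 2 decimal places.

4.00

|Patch 1∩Patch 2|: x∈[2,6], y∈[3,4] → 4·1 = 4.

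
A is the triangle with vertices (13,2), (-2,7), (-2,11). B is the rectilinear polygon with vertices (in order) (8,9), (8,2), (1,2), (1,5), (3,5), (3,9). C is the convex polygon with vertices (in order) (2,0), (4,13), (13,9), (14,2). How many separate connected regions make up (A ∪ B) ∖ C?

2

(A ∪ B) ∖ C splits into 2 disjoint pieces (area 4.6154, area 17.0478).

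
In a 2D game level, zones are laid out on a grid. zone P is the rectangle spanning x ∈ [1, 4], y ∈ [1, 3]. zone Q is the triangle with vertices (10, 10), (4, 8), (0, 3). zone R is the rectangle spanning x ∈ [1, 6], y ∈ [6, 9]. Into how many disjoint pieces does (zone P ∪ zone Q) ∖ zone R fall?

(zone P ∪ zone Q) ∖ zone R splits into 3 disjoint pieces (area 6, area 2.8286, area 2.9333).

3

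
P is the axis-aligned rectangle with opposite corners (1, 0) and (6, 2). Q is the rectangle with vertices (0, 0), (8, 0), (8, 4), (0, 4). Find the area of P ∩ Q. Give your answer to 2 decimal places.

10.00

|P∩Q|: x∈[1,6], y∈[0,2] → 5·2 = 10.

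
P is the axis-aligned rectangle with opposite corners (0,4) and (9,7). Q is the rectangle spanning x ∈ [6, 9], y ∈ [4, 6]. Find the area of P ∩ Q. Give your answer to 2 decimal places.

|P∩Q|: x∈[6,9], y∈[4,6] → 3·2 = 6.

6.00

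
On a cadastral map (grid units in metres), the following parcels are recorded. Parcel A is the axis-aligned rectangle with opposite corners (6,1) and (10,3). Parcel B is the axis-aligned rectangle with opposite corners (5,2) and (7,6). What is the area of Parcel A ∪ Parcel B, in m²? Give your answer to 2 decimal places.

15.00

By inclusion–exclusion:
Individual areas: |Parcel A| = 8, |Parcel B| = 8.
|Parcel A∩Parcel B|: x∈[6,7], y∈[2,3] → 1·1 = 1.
|Parcel A ∪ Parcel B| = 16 − 1 = 15.00.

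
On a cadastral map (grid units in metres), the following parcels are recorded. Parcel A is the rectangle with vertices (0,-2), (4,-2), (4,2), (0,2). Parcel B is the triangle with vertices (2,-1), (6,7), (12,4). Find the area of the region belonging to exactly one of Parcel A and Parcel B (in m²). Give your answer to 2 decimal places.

|Parcel A| = 16, |Parcel B| = 30, |Parcel A∩Parcel B| = 2.75.
|Parcel A △ Parcel B| = |Parcel A| + |Parcel B| − 2·|Parcel A∩Parcel B| = 16 + 30 − 5.5 = 40.50.

40.50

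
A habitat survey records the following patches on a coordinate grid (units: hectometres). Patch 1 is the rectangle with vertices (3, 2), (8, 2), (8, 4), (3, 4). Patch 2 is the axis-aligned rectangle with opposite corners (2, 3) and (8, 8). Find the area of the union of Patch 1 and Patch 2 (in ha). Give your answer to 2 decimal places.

35.00

By inclusion–exclusion:
Individual areas: |Patch 1| = 10, |Patch 2| = 30.
|Patch 1∩Patch 2|: x∈[3,8], y∈[3,4] → 5·1 = 5.
|Patch 1 ∪ Patch 2| = 40 − 5 = 35.00.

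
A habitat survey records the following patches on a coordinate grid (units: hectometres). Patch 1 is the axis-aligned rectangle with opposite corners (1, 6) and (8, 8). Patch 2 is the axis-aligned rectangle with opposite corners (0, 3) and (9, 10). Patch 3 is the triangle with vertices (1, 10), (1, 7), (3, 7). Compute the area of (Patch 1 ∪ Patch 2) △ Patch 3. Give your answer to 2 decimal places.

|Patch 1 ∪ Patch 2| = 63.
|(Patch 1 ∪ Patch 2) ∩ Patch 3| = 3.
|(Patch 1 ∪ Patch 2) △ Patch 3| = 63 + 3 − 6 = 60.00.

60.00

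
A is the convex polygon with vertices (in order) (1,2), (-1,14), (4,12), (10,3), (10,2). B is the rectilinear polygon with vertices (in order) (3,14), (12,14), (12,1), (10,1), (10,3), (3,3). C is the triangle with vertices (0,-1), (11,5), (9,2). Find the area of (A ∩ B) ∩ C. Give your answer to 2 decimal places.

1.38

The region (A ∩ B) ∩ C is the polygon with vertices (9.833,3.25), (9.667,3), (7.333,3), (9.289,4.067).
By the shoelace formula its area is 1.38.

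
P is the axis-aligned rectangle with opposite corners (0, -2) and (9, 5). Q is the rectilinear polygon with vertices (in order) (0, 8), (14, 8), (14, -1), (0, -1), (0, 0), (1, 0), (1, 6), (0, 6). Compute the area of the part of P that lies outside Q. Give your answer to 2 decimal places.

|P| = 63, |P∩Q| = 49.
|P ∖ Q| = |P| − |P∩Q| = 63 − 49 = 14.00.

14.00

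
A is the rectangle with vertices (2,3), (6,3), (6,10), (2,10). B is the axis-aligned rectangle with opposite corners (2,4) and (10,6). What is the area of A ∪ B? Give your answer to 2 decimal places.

By inclusion–exclusion:
Individual areas: |A| = 28, |B| = 16.
|A∩B|: x∈[2,6], y∈[4,6] → 4·2 = 8.
|A ∪ B| = 44 − 8 = 36.00.

36.00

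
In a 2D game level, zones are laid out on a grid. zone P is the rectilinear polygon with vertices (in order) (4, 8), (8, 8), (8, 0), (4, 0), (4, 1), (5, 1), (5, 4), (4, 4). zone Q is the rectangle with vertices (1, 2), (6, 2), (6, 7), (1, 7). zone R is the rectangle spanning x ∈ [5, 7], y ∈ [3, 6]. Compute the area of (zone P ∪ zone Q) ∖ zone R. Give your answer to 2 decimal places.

40.00

|zone P ∪ zone Q| = 46.
|(zone P ∪ zone Q) ∩ zone R| = 6.
|(zone P ∪ zone Q) ∖ zone R| = 46 − 6 = 40.00.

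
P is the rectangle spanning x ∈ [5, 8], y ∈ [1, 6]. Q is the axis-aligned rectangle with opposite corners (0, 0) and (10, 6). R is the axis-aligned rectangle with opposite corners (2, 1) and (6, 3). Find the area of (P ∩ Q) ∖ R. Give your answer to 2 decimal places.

13.00

|P ∩ Q| = 15.
|(P ∩ Q) ∩ R| = 2.
|(P ∩ Q) ∖ R| = 15 − 2 = 13.00.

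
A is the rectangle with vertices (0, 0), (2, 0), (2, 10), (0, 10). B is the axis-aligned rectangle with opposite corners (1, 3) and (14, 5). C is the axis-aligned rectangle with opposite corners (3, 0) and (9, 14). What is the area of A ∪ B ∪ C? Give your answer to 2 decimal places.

116.00

By inclusion–exclusion:
Individual areas: |A| = 20, |B| = 26, |C| = 84.
|A∩B|: x∈[1,2], y∈[3,5] → 1·2 = 2.
|A∩C| = 0 (no overlap).
|B∩C|: x∈[3,9], y∈[3,5] → 6·2 = 12.
|A∩B∩C| = 0.
|A ∪ B ∪ C| = 130 − 14 + 0 = 116.00.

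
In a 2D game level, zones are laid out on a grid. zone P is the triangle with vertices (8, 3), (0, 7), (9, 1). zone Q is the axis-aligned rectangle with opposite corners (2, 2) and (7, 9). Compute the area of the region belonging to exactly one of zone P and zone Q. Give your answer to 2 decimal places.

|zone P| = 6, |zone Q| = 35, |zone P∩zone Q| = 3.75.
|zone P △ zone Q| = |zone P| + |zone Q| − 2·|zone P∩zone Q| = 6 + 35 − 7.5 = 33.50.

33.50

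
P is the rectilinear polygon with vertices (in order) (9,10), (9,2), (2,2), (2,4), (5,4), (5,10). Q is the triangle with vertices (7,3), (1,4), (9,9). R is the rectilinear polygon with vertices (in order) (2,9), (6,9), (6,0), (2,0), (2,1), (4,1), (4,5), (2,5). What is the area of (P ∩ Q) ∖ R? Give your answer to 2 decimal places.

|P ∩ Q| = 13.9167.
|(P ∩ Q) ∩ R| = 4.1458.
|(P ∩ Q) ∖ R| = 13.9167 − 4.1458 = 9.77.

9.77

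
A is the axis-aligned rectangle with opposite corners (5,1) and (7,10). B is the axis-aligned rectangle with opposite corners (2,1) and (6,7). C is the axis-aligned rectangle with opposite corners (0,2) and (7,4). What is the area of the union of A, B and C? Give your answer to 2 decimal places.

40.00

By inclusion–exclusion:
Individual areas: |A| = 18, |B| = 24, |C| = 14.
|A∩B|: x∈[5,6], y∈[1,7] → 1·6 = 6.
|A∩C|: x∈[5,7], y∈[2,4] → 2·2 = 4.
|B∩C|: x∈[2,6], y∈[2,4] → 4·2 = 8.
|A∩B∩C| = 2.
|A ∪ B ∪ C| = 56 − 18 + 2 = 40.00.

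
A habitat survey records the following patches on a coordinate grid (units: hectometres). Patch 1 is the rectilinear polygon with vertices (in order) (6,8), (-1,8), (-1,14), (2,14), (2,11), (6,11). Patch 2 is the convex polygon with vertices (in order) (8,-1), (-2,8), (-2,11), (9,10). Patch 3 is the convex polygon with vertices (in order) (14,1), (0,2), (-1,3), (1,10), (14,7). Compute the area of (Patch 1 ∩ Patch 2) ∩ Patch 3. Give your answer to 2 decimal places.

7.69

The region (Patch 1 ∩ Patch 2) ∩ Patch 3 is the polygon with vertices (6,8), (0.429,8), (1,10), (6,8.846).
By the shoelace formula its area is 7.69.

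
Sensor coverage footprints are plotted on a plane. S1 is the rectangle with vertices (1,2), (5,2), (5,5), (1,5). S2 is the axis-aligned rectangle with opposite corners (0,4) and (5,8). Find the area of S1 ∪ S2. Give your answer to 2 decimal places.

28.00

By inclusion–exclusion:
Individual areas: |S1| = 12, |S2| = 20.
|S1∩S2|: x∈[1,5], y∈[4,5] → 4·1 = 4.
|S1 ∪ S2| = 32 − 4 = 28.00.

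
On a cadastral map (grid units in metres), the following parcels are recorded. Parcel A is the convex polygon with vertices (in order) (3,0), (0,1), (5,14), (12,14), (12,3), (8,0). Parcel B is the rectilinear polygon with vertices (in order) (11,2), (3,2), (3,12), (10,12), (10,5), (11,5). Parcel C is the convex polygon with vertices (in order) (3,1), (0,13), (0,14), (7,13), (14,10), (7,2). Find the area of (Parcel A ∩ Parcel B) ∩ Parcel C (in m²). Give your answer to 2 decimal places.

62.79

The region (Parcel A ∩ Parcel B) ∩ Parcel C is the polygon with vertices (9.333,12), (10,11.714), (10,5.429), (7,2), (3,2), (3,8.8), (4.231,12).
By the shoelace formula its area is 62.79.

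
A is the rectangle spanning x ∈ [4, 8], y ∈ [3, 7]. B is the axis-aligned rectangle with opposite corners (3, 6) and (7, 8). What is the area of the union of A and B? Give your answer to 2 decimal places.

21.00

By inclusion–exclusion:
Individual areas: |A| = 16, |B| = 8.
|A∩B|: x∈[4,7], y∈[6,7] → 3·1 = 3.
|A ∪ B| = 24 − 3 = 21.00.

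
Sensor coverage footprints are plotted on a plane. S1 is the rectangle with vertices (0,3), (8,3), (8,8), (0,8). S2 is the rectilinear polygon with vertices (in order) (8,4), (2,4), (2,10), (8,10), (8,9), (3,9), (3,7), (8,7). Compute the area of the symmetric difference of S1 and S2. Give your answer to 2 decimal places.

|S1| = 40, |S2| = 26, |S1∩S2| = 19.
|S1 △ S2| = |S1| + |S2| − 2·|S1∩S2| = 40 + 26 − 38 = 28.00.

28.00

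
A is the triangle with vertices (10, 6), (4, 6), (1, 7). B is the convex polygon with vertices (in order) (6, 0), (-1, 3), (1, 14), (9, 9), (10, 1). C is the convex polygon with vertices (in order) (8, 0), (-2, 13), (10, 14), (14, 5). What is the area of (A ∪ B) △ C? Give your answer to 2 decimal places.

92.42

|A ∪ B| = 101.522.
|(A ∪ B) ∩ C| = 64.552.
|(A ∪ B) △ C| = 101.522 + 120 − 129.1041 = 92.42.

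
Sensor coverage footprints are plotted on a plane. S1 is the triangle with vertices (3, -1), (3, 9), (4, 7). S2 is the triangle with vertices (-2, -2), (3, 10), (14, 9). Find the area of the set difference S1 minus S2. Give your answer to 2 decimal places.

0.41

|S1| = 5, |S1∩S2| = 4.5938.
|S1 ∖ S2| = |S1| − |S1∩S2| = 5 − 4.5938 = 0.41.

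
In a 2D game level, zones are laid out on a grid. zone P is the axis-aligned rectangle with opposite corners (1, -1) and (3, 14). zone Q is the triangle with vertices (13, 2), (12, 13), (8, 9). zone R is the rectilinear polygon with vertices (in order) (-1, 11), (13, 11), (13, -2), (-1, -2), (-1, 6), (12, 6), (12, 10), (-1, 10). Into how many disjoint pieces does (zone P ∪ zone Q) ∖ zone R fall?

(zone P ∪ zone Q) ∖ zone R splits into 4 disjoint pieces (area 8, area 6, area 2.1818, area 12.2857).

4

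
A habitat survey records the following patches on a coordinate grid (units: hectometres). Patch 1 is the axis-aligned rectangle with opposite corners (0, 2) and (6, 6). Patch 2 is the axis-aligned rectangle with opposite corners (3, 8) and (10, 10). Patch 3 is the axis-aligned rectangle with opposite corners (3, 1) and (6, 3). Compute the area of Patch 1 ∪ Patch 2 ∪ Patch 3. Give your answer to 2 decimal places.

By inclusion–exclusion:
Individual areas: |Patch 1| = 24, |Patch 2| = 14, |Patch 3| = 6.
|Patch 1∩Patch 2| = 0 (no overlap).
|Patch 1∩Patch 3|: x∈[3,6], y∈[2,3] → 3·1 = 3.
|Patch 2∩Patch 3| = 0 (no overlap).
|Patch 1∩Patch 2∩Patch 3| = 0.
|Patch 1 ∪ Patch 2 ∪ Patch 3| = 44 − 3 + 0 = 41.00.

41.00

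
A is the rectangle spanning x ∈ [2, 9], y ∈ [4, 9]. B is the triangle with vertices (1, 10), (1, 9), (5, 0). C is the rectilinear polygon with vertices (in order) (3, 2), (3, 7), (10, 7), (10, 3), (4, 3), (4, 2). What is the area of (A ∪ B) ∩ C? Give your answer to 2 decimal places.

18.23

The region (A ∪ B) ∩ C is the polygon with vertices (9,4), (3.4,4), (4,2.5), (4,2.25), (3.222,4), (3,4), (3,7), (9,7).
By the shoelace formula its area is 18.23.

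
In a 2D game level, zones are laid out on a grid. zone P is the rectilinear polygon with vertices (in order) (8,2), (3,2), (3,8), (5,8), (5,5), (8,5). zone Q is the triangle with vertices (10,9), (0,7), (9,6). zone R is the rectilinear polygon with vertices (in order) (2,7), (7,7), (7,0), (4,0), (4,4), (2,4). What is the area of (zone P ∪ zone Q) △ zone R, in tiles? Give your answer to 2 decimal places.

|zone P ∪ zone Q| = 32.5111.
|(zone P ∪ zone Q) ∩ zone R| = 15.6111.
|(zone P ∪ zone Q) △ zone R| = 32.5111 + 27 − 31.2222 = 28.29.

28.29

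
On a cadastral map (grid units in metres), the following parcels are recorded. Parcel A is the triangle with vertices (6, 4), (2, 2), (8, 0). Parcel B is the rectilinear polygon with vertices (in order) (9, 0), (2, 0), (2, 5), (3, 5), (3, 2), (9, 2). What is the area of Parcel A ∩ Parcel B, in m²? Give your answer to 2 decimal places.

The intersection is the polygon with vertices (3,2.5), (3,2), (7,2), (8,0), (2,2).
By the shoelace formula its area is 5.25.

5.25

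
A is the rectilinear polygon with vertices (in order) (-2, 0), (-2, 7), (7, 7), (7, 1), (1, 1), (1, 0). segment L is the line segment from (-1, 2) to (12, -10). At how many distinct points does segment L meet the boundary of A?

1

The segment meets the boundary at (1,0.154).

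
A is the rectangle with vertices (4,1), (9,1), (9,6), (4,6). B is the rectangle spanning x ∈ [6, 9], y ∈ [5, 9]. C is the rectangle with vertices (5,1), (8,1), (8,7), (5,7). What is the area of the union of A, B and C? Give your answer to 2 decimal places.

By inclusion–exclusion:
Individual areas: |A| = 25, |B| = 12, |C| = 18.
|A∩B|: x∈[6,9], y∈[5,6] → 3·1 = 3.
|A∩C|: x∈[5,8], y∈[1,6] → 3·5 = 15.
|B∩C|: x∈[6,8], y∈[5,7] → 2·2 = 4.
|A∩B∩C| = 2.
|A ∪ B ∪ C| = 55 − 22 + 2 = 35.00.

35.00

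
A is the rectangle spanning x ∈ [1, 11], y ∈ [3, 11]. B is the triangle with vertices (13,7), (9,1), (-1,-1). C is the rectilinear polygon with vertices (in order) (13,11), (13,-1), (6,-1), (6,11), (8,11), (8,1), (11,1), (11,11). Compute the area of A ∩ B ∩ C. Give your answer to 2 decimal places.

1.14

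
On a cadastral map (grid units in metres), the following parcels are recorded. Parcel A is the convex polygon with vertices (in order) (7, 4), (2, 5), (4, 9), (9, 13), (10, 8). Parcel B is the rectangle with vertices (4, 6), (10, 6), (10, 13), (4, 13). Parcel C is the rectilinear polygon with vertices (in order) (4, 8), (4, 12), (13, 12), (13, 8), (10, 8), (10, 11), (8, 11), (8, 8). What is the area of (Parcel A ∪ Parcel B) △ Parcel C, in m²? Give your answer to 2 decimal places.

47.00

|Parcel A ∪ Parcel B| = 53.
|(Parcel A ∪ Parcel B) ∩ Parcel C| = 18.
|(Parcel A ∪ Parcel B) △ Parcel C| = 53 + 30 − 36 = 47.00.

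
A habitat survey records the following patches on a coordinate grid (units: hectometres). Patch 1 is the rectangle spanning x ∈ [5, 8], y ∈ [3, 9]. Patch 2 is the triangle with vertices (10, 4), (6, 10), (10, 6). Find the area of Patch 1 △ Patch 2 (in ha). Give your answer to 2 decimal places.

|Patch 1| = 18, |Patch 2| = 4, |Patch 1∩Patch 2| = 0.8333.
|Patch 1 △ Patch 2| = |Patch 1| + |Patch 2| − 2·|Patch 1∩Patch 2| = 18 + 4 − 1.6667 = 20.33.

20.33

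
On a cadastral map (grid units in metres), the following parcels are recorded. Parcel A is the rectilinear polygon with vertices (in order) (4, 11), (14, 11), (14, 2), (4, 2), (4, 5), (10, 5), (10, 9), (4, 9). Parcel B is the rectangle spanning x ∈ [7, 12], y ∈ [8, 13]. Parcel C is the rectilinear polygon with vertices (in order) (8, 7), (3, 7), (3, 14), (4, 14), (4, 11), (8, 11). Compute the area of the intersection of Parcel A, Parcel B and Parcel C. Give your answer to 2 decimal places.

The intersection is the polygon with vertices (7,9), (7,11), (8,11), (8,9).
By the shoelace formula its area is 2.00.

2.00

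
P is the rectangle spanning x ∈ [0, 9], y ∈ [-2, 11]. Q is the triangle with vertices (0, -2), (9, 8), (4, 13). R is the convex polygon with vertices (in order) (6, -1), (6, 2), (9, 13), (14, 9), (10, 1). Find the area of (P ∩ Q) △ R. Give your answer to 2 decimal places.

|P ∩ Q| = 44.9667.
|(P ∩ Q) ∩ R| = 2.2127.
|(P ∩ Q) △ R| = 44.9667 + 57.5 − 4.4255 = 98.04.

98.04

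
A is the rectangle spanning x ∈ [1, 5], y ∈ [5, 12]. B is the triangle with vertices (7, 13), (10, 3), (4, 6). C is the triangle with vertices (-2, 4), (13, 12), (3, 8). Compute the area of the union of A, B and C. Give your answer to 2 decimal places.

55.01

By inclusion–exclusion:
Individual areas: |A| = 28, |B| = 25.5, |C| = 10.
|A∩B| = 1.4167.
|A∩C| = 4.5333.
|B∩C| = 2.6432.
|A∩B∩C| = 0.1.
|A ∪ B ∪ C| = 63.5 − 8.5932 + 0.1 = 55.01.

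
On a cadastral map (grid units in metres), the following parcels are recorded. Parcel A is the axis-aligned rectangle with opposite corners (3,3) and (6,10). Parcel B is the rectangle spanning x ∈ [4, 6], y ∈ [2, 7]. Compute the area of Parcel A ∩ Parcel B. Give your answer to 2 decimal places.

8.00

|Parcel A∩Parcel B|: x∈[4,6], y∈[3,7] → 2·4 = 8.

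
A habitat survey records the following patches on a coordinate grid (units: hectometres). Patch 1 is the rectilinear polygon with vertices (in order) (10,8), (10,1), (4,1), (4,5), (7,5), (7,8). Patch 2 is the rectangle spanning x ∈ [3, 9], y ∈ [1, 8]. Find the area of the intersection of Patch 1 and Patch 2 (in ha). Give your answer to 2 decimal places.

The intersection is the polygon with vertices (4,1), (4,5), (7,5), (7,8), (9,8), (9,1).
By the shoelace formula its area is 26.00.

26.00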